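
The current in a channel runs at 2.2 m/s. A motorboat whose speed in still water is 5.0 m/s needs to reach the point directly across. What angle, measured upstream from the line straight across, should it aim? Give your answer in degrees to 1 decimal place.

26.1°

To cancel the current, the upstream component of the motorboat's velocity must equal the flow: 5.0 sin θ = 2.2.
sin θ = 2.2 / 5.0 = 0.4400.
θ = arcsin(0.4400) = 26.104°.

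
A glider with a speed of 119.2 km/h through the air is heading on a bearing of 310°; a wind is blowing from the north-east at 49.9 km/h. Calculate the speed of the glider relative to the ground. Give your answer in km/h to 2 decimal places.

133.17 km/h

Taking east as x and north as y: velocity relative to the air = (-91.312, 76.620) km/h; the air relative to ground = (-35.285, -35.285) km/h.
Velocity relative to ground = (-91.312, 76.620) + (-35.285, -35.285) = (-126.597, 41.336) km/h.
Speed = |(-126.597, 41.336)| = 133.175 km/h.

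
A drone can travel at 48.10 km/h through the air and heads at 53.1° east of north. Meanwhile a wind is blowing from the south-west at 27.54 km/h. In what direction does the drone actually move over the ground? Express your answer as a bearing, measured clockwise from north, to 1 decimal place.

Taking east as x and north as y: velocity relative to the air = (38.465, 28.880) km/h; the air relative to ground = (19.474, 19.474) km/h.
Velocity relative to ground = (38.465, 28.880) + (19.474, 19.474) = (57.939, 48.354) km/h.
Bearing = atan2(57.94, 48.35) = 50.15° clockwise from north.

050.2°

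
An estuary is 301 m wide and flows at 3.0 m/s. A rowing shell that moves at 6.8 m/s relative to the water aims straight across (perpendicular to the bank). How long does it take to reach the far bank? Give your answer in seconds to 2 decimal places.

44.26 s

The component of the rowing shell's velocity perpendicular to the bank is 6.8 m/s.
Only the cross-stream component determines the crossing time; the current contributes nothing perpendicular to the bank.
Time = 301 / 6.800 = 44.265 s.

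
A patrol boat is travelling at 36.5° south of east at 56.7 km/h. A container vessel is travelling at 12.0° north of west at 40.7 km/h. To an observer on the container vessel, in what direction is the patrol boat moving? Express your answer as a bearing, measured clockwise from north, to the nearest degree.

116°

Taking east as x and north as y: patrol boat velocity = (45.579, -33.726) km/h; container vessel velocity = (-39.811, 8.462) km/h.
Velocity of patrol boat relative to container vessel = (45.579, -33.726) − (-39.811, 8.462) = (85.389, -42.188) km/h.
Bearing = atan2(85.39, -42.19) = 116.29° clockwise from north.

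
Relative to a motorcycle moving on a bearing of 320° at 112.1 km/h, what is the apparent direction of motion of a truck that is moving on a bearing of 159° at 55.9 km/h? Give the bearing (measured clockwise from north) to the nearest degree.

146°

Taking east as x and north as y: truck velocity = (20.033, -52.187) km/h; motorcycle velocity = (-72.056, 85.874) km/h.
Velocity of truck relative to motorcycle = (20.033, -52.187) − (-72.056, 85.874) = (92.089, -138.061) km/h.
Bearing = atan2(92.09, -138.06) = 146.30° clockwise from north.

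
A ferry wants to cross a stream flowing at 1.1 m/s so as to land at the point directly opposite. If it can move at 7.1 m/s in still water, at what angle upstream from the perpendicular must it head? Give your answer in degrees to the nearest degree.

To cancel the current, the upstream component of the ferry's velocity must equal the flow: 7.1 sin θ = 1.1.
sin θ = 1.1 / 7.1 = 0.1549.
θ = arcsin(0.1549) = 8.913°.

9°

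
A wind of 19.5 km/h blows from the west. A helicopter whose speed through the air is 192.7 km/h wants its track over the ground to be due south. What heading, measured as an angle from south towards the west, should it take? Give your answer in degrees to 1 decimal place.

The wind pushes perpendicular to the desired track; the heading must have a component into the wind equal to 19.5 km/h: 192.7 sin θ = 19.5.
sin θ = 0.1012, so θ = 5.808°.

5.8°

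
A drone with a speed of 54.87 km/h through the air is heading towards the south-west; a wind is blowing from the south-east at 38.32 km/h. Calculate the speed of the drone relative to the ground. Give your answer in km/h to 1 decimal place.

66.9 km/h

Taking east as x and north as y: velocity relative to the air = (-38.799, -38.799) km/h; the air relative to ground = (-27.096, 27.096) km/h.
Velocity relative to ground = (-38.799, -38.799) + (-27.096, 27.096) = (-65.895, -11.703) km/h.
Speed = |(-65.895, -11.703)| = 66.926 km/h.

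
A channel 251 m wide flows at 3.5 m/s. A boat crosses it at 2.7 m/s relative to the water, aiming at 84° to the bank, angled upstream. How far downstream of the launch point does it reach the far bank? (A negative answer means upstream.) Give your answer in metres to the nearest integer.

Perpendicular speed = 2.685 m/s; crossing time = 251 / 2.685 = 93.475 s.
Net downstream speed = 3.218 m/s.
Drift = 3.218 × 93.475 = 300.781 m (downstream).

301 m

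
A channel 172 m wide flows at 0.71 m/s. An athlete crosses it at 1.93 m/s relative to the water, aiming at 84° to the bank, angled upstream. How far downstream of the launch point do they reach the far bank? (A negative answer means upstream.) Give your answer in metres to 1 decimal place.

45.5 m

Perpendicular speed = 1.919 m/s; crossing time = 172 / 1.919 = 89.610 s.
Net downstream speed = 0.508 m/s.
Drift = 0.508 × 89.610 = 45.545 m (downstream).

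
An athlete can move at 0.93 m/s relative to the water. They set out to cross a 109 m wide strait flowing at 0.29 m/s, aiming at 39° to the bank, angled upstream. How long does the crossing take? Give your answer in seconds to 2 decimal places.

The component of the athlete's velocity perpendicular to the bank is 0.93 × sin 39° = 0.585 m/s.
The current is parallel to the bank, so it does not affect the crossing time.
Time = 109 / 0.585 = 186.239 s.

186.24 s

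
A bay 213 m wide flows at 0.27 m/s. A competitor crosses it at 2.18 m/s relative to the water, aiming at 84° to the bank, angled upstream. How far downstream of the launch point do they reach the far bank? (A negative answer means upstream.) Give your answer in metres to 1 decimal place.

4.1 m

Perpendicular speed = 2.168 m/s; crossing time = 213 / 2.168 = 98.245 s.
Net downstream speed = 0.042 m/s.
Drift = 0.042 × 98.245 = 4.139 m (downstream).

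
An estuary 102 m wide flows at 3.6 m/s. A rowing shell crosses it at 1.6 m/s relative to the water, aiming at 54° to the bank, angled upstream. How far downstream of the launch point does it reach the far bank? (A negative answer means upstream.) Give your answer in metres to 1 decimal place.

209.6 m

Perpendicular speed = 1.294 m/s; crossing time = 102 / 1.294 = 78.799 s.
Net downstream speed = 2.660 m/s.
Drift = 2.660 × 78.799 = 209.570 m (downstream).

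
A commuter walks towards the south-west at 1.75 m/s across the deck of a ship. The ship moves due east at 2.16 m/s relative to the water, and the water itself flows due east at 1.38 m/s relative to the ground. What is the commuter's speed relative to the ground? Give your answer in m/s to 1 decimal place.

2.6 m/s

In east/north components (m/s): commuter relative to ship = (-1.237, -1.237); ship relative to water = (2.160, 0.000); water relative to ground = (1.380, 0.000).
Sum = (2.303, -1.237) m/s.
Speed = |(2.303, -1.237)| = 2.614 m/s.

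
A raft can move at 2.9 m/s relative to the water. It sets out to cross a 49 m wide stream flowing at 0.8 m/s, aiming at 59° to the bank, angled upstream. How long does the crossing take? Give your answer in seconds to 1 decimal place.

The component of the raft's velocity perpendicular to the bank is 2.9 × sin 59° = 2.486 m/s.
The flow acts along the bank and has no component across it.
Time = 49 / 2.486 = 19.712 s.

19.7 s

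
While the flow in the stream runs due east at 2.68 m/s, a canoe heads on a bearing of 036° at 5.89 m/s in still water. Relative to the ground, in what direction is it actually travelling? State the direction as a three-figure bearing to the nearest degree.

Taking east as x and north as y: velocity relative to the water = (3.462, 4.765) m/s; the water relative to ground = (2.680, 0.000) m/s.
Velocity relative to ground = (3.462, 4.765) + (2.680, 0.000) = (6.142, 4.765) m/s.
Bearing = atan2(6.14, 4.77) = 52.20° clockwise from north.

052°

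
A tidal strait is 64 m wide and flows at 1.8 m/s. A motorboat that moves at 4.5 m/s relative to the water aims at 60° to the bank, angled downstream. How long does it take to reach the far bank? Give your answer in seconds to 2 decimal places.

16.42 s

The component of the motorboat's velocity perpendicular to the bank is 4.5 × sin 60° = 3.897 m/s.
The current is parallel to the bank, so it does not affect the crossing time.
Time = 64 / 3.897 = 16.422 s.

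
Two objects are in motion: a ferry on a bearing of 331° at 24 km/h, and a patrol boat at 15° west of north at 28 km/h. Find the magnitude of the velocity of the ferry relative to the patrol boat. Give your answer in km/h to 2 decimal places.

7.48 km/h

Taking east as x and north as y: ferry velocity = (-11.635, 20.991) km/h; patrol boat velocity = (-7.247, 27.046) km/h.
Velocity of ferry relative to patrol boat = (-11.635, 20.991) − (-7.247, 27.046) = (-4.388, -6.055) km/h.
Magnitude = |(-4.388, -6.055)| = 7.478 km/h.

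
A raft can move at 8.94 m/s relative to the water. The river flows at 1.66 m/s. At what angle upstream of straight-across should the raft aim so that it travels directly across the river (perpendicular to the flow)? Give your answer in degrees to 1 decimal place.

10.7°

To cancel the current, the upstream component of the raft's velocity must equal the flow: 8.94 sin θ = 1.66.
sin θ = 1.66 / 8.94 = 0.1857.
θ = arcsin(0.1857) = 10.701°.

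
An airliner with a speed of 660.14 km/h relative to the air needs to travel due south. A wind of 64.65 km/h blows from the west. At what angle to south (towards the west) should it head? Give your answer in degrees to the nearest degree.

The wind pushes perpendicular to the desired track; the heading must have a component into the wind equal to 64.65 km/h: 660.14 sin θ = 64.65.
sin θ = 0.0979, so θ = 5.620°.

6°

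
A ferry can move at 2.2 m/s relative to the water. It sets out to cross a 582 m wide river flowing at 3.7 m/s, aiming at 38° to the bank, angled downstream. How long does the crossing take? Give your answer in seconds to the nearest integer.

430 s

The component of the ferry's velocity perpendicular to the bank is 2.2 × sin 38° = 1.354 m/s.
Only the cross-stream component determines the crossing time; the current contributes nothing perpendicular to the bank.
Time = 582 / 1.354 = 429.693 s.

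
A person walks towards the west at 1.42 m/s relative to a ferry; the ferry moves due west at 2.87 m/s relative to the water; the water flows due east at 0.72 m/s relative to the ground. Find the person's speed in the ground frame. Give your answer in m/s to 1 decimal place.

3.6 m/s

In east/north components (m/s): person relative to ferry = (-1.420, 0.000); ferry relative to water = (-2.870, 0.000); water relative to ground = (0.720, 0.000).
Sum = (-3.570, 0.000) m/s.
Speed = |(-3.570, 0.000)| = 3.570 m/s.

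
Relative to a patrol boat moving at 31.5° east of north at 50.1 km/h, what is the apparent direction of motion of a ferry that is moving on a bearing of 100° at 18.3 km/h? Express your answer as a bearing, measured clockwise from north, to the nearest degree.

190°

Taking east as x and north as y: ferry velocity = (18.022, -3.178) km/h; patrol boat velocity = (26.177, 42.717) km/h.
Velocity of ferry relative to patrol boat = (18.022, -3.178) − (26.177, 42.717) = (-8.155, -45.895) km/h.
Bearing = atan2(-8.16, -45.90) = 190.08° clockwise from north.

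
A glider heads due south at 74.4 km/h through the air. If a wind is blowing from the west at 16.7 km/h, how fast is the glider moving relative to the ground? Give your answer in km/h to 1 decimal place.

Taking east as x and north as y: velocity relative to the air = (0.000, -74.400) km/h; the air relative to ground = (16.700, 0.000) km/h.
Velocity relative to ground = (0.000, -74.400) + (16.700, 0.000) = (16.700, -74.400) km/h.
Speed = |(16.700, -74.400)| = 76.251 km/h.

76.3 km/h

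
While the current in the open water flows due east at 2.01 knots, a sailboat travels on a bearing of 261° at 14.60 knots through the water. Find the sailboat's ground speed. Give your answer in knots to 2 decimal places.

12.62 knots

Taking east as x and north as y: velocity relative to the water = (-14.420, -2.284) knots; the water relative to ground = (2.010, 0.000) knots.
Velocity relative to ground = (-14.420, -2.284) + (2.010, 0.000) = (-12.410, -2.284) knots.
Speed = |(-12.410, -2.284)| = 12.619 knots.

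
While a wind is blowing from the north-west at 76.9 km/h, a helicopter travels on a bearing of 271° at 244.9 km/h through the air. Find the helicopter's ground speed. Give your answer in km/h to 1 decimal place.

197.0 km/h

Taking east as x and north as y: velocity relative to the air = (-244.863, 4.274) km/h; the air relative to ground = (54.377, -54.377) km/h.
Velocity relative to ground = (-244.863, 4.274) + (54.377, -54.377) = (-190.486, -50.102) km/h.
Speed = |(-190.486, -50.102)| = 196.965 km/h.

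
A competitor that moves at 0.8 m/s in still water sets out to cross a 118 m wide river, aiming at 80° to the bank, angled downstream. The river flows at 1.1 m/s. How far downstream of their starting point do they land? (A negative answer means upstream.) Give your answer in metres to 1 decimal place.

185.6 m

Perpendicular speed = 0.788 m/s; crossing time = 118 / 0.788 = 149.775 s.
Net downstream speed = 1.239 m/s.
Drift = 1.239 × 149.775 = 185.560 m (downstream).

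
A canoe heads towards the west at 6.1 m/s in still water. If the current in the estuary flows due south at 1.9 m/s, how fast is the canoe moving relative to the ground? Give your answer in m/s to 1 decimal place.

Taking east as x and north as y: velocity relative to the water = (-6.100, 0.000) m/s; the water relative to ground = (0.000, -1.900) m/s.
Velocity relative to ground = (-6.100, 0.000) + (0.000, -1.900) = (-6.100, -1.900) m/s.
Speed = |(-6.100, -1.900)| = 6.389 m/s.

6.4 m/s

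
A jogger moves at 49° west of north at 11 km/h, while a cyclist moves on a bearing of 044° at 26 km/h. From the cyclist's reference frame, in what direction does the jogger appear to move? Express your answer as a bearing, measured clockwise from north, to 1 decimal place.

Taking east as x and north as y: jogger velocity = (-8.302, 7.217) km/h; cyclist velocity = (18.061, 18.703) km/h.
Velocity of jogger relative to cyclist = (-8.302, 7.217) − (18.061, 18.703) = (-26.363, -11.486) km/h.
Bearing = atan2(-26.36, -11.49) = 246.46° clockwise from north.

246.5°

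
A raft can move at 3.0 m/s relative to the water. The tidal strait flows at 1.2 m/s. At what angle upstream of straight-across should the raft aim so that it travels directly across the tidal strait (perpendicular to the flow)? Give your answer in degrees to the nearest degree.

To cancel the current, the upstream component of the raft's velocity must equal the flow: 3.0 sin θ = 1.2.
sin θ = 1.2 / 3.0 = 0.4000.
θ = arcsin(0.4000) = 23.578°.

24°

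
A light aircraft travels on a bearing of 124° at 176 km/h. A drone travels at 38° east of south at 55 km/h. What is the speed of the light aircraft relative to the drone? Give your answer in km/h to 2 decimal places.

124.85 km/h

Taking east as x and north as y: light aircraft velocity = (145.911, -98.418) km/h; drone velocity = (33.861, -43.341) km/h.
Velocity of light aircraft relative to drone = (145.911, -98.418) − (33.861, -43.341) = (112.049, -55.077) km/h.
Magnitude = |(112.049, -55.077)| = 124.854 km/h.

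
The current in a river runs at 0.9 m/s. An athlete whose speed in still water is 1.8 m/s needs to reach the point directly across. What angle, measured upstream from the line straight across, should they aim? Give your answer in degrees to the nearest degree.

30°

To cancel the current, the upstream component of the athlete's velocity must equal the flow: 1.8 sin θ = 0.9.
sin θ = 0.9 / 1.8 = 0.5000.
θ = arcsin(0.5000) = 30.000°.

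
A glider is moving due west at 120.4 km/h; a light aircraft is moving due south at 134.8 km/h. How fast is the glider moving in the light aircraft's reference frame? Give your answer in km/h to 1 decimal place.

180.7 km/h

Taking east as x and north as y: glider velocity = (-120.400, 0.000) km/h; light aircraft velocity = (0.000, -134.800) km/h.
Velocity of glider relative to light aircraft = (-120.400, 0.000) − (0.000, -134.800) = (-120.400, 134.800) km/h.
Magnitude = |(-120.400, 134.800)| = 180.741 km/h.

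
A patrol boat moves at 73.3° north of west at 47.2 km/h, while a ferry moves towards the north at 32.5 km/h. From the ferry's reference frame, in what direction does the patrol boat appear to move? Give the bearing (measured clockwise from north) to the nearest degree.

313°

Taking east as x and north as y: patrol boat velocity = (-13.563, 45.209) km/h; ferry velocity = (0.000, 32.500) km/h.
Velocity of patrol boat relative to ferry = (-13.563, 45.209) − (0.000, 32.500) = (-13.563, 12.709) km/h.
Bearing = atan2(-13.56, 12.71) = 313.14° clockwise from north.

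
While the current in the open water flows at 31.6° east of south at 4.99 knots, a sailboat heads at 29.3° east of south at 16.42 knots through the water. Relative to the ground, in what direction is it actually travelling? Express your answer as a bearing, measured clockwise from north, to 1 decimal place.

150.2°

Taking east as x and north as y: velocity relative to the water = (8.036, -14.319) knots; the water relative to ground = (2.615, -4.250) knots.
Velocity relative to ground = (8.036, -14.319) + (2.615, -4.250) = (10.650, -18.569) knots.
Bearing = atan2(10.65, -18.57) = 150.16° clockwise from north.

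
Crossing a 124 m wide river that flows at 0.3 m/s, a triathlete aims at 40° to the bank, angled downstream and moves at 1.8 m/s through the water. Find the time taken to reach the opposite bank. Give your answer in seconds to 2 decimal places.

107.17 s

The component of the triathlete's velocity perpendicular to the bank is 1.8 × sin 40° = 1.157 m/s.
The flow acts along the bank and has no component across it.
Time = 124 / 1.157 = 107.172 s.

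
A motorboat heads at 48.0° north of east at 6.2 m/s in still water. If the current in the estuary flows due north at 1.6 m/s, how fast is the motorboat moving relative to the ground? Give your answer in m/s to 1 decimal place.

7.5 m/s

Taking east as x and north as y: velocity relative to the water = (4.149, 4.607) m/s; the water relative to ground = (0.000, 1.600) m/s.
Velocity relative to ground = (4.149, 4.607) + (0.000, 1.600) = (4.149, 6.207) m/s.
Speed = |(4.149, 6.207)| = 7.466 m/s.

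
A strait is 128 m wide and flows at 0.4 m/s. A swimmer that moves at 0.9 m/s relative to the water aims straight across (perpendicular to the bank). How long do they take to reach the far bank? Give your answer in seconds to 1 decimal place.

The component of the swimmer's velocity perpendicular to the bank is 0.9 m/s.
The current is parallel to the bank, so it does not affect the crossing time.
Time = 128 / 0.900 = 142.222 s.

142.2 s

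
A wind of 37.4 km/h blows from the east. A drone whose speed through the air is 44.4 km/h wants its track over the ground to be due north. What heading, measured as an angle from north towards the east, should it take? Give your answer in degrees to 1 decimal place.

57.4°

The wind pushes perpendicular to the desired track; the heading must have a component into the wind equal to 37.4 km/h: 44.4 sin θ = 37.4.
sin θ = 0.8423, so θ = 57.388°.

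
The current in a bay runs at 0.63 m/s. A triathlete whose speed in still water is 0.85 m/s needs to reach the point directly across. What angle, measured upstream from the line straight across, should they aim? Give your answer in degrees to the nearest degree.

48°

To cancel the current, the upstream component of the triathlete's velocity must equal the flow: 0.85 sin θ = 0.63.
sin θ = 0.63 / 0.85 = 0.7412.
θ = arcsin(0.7412) = 47.832°.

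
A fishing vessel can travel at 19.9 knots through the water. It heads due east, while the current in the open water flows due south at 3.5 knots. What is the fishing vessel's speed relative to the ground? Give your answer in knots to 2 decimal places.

Taking east as x and north as y: velocity relative to the water = (19.900, 0.000) knots; the water relative to ground = (0.000, -3.500) knots.
Velocity relative to ground = (19.900, 0.000) + (0.000, -3.500) = (19.900, -3.500) knots.
Speed = |(19.900, -3.500)| = 20.205 knots.

20.21 knots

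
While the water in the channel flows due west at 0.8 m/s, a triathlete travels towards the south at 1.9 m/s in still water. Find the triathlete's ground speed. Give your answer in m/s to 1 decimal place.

2.1 m/s

Taking east as x and north as y: velocity relative to the water = (0.000, -1.900) m/s; the water relative to ground = (-0.800, 0.000) m/s.
Velocity relative to ground = (0.000, -1.900) + (-0.800, 0.000) = (-0.800, -1.900) m/s.
Speed = |(-0.800, -1.900)| = 2.062 m/s.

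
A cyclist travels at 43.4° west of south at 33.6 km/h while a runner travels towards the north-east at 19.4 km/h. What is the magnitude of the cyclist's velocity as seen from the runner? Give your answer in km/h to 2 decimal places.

53.00 km/h

Taking east as x and north as y: cyclist velocity = (-23.086, -24.413) km/h; runner velocity = (13.718, 13.718) km/h.
Velocity of cyclist relative to runner = (-23.086, -24.413) − (13.718, 13.718) = (-36.804, -38.131) km/h.
Magnitude = |(-36.804, -38.131)| = 52.995 km/h.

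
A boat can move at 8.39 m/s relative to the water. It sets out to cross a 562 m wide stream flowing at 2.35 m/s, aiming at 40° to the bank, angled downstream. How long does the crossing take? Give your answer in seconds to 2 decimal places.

104.21 s

The component of the boat's velocity perpendicular to the bank is 8.39 × sin 40° = 5.393 m/s.
Only the cross-stream component determines the crossing time; the current contributes nothing perpendicular to the bank.
Time = 562 / 5.393 = 104.209 s.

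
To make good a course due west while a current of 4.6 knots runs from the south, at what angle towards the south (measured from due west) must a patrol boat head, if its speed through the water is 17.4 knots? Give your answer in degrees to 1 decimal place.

The current pushes perpendicular to the desired track; the heading must have a component into the current equal to 4.6 knots: 17.4 sin θ = 4.6.
sin θ = 0.2644, so θ = 15.329°.

15.3°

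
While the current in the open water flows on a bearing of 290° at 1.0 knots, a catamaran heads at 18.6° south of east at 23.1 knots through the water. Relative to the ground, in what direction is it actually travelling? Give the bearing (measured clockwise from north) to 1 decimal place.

108.5°

Taking east as x and north as y: velocity relative to the water = (21.893, -7.368) knots; the water relative to ground = (-0.940, 0.342) knots.
Velocity relative to ground = (21.893, -7.368) + (-0.940, 0.342) = (20.954, -7.026) knots.
Bearing = atan2(20.95, -7.03) = 108.54° clockwise from north.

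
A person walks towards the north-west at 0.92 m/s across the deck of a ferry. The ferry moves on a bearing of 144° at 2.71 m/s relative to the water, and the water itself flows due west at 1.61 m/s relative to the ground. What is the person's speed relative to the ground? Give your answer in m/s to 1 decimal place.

In east/north components (m/s): person relative to ferry = (-0.651, 0.651); ferry relative to water = (1.593, -2.192); water relative to ground = (-1.610, 0.000).
Sum = (-0.668, -1.542) m/s.
Speed = |(-0.668, -1.542)| = 1.680 m/s.

1.7 m/s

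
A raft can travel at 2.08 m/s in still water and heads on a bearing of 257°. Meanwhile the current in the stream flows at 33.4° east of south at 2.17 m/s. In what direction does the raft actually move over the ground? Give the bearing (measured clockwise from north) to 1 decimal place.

Taking east as x and north as y: velocity relative to the water = (-2.027, -0.468) m/s; the water relative to ground = (1.195, -1.812) m/s.
Velocity relative to ground = (-2.027, -0.468) + (1.195, -1.812) = (-0.832, -2.280) m/s.
Bearing = atan2(-0.83, -2.28) = 200.05° clockwise from north.

200.1°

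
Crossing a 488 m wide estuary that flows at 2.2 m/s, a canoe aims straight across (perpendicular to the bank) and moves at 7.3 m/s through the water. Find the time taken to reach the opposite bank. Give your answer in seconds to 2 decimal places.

The component of the canoe's velocity perpendicular to the bank is 7.3 m/s.
Only the cross-stream component determines the crossing time; the current contributes nothing perpendicular to the bank.
Time = 488 / 7.300 = 66.849 s.

66.85 s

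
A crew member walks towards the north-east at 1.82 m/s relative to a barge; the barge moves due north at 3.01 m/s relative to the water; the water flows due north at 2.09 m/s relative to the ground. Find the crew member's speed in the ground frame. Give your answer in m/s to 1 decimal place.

In east/north components (m/s): crew member relative to barge = (1.287, 1.287); barge relative to water = (0.000, 3.010); water relative to ground = (0.000, 2.090).
Sum = (1.287, 6.387) m/s.
Speed = |(1.287, 6.387)| = 6.515 m/s.

6.5 m/s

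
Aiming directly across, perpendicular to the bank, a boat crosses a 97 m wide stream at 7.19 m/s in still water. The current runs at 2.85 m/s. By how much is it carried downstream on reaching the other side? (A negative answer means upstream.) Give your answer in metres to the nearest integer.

38 m

Perpendicular speed = 7.190 m/s; crossing time = 97 / 7.190 = 13.491 s.
Net downstream speed = 2.850 m/s.
Drift = 2.850 × 13.491 = 38.449 m (downstream).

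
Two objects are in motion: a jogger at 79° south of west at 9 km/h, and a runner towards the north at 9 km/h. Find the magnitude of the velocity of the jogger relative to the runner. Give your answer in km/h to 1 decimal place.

Taking east as x and north as y: jogger velocity = (-1.717, -8.835) km/h; runner velocity = (0.000, 9.000) km/h.
Velocity of jogger relative to runner = (-1.717, -8.835) − (0.000, 9.000) = (-1.717, -17.835) km/h.
Magnitude = |(-1.717, -17.835)| = 17.917 km/h.

17.9 km/h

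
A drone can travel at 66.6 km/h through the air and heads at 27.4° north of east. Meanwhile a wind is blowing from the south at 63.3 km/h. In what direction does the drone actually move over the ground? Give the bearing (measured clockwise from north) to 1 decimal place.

Taking east as x and north as y: velocity relative to the air = (59.129, 30.649) km/h; the air relative to ground = (0.000, 63.300) km/h.
Velocity relative to ground = (59.129, 30.649) + (0.000, 63.300) = (59.129, 93.949) km/h.
Bearing = atan2(59.13, 93.95) = 32.18° clockwise from north.

032.2°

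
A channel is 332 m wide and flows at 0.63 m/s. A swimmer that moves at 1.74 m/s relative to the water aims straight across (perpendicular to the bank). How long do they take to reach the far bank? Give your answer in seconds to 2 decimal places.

190.80 s

The component of the swimmer's velocity perpendicular to the bank is 1.74 m/s.
The flow acts along the bank and has no component across it.
Time = 332 / 1.740 = 190.805 s.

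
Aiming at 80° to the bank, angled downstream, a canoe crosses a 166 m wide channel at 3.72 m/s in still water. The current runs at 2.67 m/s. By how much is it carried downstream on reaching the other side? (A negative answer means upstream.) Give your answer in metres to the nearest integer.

150 m

Perpendicular speed = 3.663 m/s; crossing time = 166 / 3.663 = 45.312 s.
Net downstream speed = 3.316 m/s.
Drift = 3.316 × 45.312 = 150.253 m (downstream).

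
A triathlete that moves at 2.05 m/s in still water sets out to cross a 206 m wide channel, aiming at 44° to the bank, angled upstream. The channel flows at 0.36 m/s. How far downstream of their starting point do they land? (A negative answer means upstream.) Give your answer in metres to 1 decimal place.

Perpendicular speed = 1.424 m/s; crossing time = 206 / 1.424 = 144.658 s.
Net downstream speed = -1.115 m/s.
Drift = -1.115 × 144.658 = -161.242 m (upstream).

-161.2 m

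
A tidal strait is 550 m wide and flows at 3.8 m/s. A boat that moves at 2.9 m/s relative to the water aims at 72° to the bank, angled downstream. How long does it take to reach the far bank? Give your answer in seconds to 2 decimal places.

199.42 s

The component of the boat's velocity perpendicular to the bank is 2.9 × sin 72° = 2.758 m/s.
Only the cross-stream component determines the crossing time; the current contributes nothing perpendicular to the bank.
Time = 550 / 2.758 = 199.415 s.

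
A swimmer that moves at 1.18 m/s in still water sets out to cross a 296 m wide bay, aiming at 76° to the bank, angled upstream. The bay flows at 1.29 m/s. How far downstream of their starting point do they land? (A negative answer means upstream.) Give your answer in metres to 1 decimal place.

Perpendicular speed = 1.145 m/s; crossing time = 296 / 1.145 = 258.527 s.
Net downstream speed = 1.005 m/s.
Drift = 1.005 × 258.527 = 259.698 m (downstream).

259.7 m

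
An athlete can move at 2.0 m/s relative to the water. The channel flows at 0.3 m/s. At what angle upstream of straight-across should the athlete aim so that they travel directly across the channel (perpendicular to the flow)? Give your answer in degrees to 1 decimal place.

To cancel the current, the upstream component of the athlete's velocity must equal the flow: 2.0 sin θ = 0.3.
sin θ = 0.3 / 2.0 = 0.1500.
θ = arcsin(0.1500) = 8.627°.

8.6°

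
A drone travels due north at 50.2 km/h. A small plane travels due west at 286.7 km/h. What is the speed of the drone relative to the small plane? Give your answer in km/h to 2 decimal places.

Taking east as x and north as y: drone velocity = (0.000, 50.200) km/h; small plane velocity = (-286.700, 0.000) km/h.
Velocity of drone relative to small plane = (0.000, 50.200) − (-286.700, 0.000) = (286.700, 50.200) km/h.
Magnitude = |(286.700, 50.200)| = 291.062 km/h.

291.06 km/h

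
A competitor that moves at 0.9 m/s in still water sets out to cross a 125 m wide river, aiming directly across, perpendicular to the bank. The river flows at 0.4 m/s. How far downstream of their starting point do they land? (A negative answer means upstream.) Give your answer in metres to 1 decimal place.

55.6 m

Perpendicular speed = 0.900 m/s; crossing time = 125 / 0.900 = 138.889 s.
Net downstream speed = 0.400 m/s.
Drift = 0.400 × 138.889 = 55.556 m (downstream).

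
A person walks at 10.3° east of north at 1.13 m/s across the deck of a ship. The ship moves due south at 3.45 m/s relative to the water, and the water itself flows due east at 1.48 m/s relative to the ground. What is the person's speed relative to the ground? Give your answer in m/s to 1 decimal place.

In east/north components (m/s): person relative to ship = (0.202, 1.112); ship relative to water = (0.000, -3.450); water relative to ground = (1.480, 0.000).
Sum = (1.682, -2.338) m/s.
Speed = |(1.682, -2.338)| = 2.880 m/s.

2.9 m/s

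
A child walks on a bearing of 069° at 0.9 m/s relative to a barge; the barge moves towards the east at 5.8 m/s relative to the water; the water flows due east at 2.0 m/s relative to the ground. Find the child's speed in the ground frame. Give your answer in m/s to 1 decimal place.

8.6 m/s

In east/north components (m/s): child relative to barge = (0.840, 0.323); barge relative to water = (5.800, 0.000); water relative to ground = (2.000, 0.000).
Sum = (8.640, 0.323) m/s.
Speed = |(8.640, 0.323)| = 8.646 m/s.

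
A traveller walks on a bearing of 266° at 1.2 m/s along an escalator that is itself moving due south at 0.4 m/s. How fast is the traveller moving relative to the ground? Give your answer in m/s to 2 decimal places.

1.29 m/s

Taking east as x and north as y: escalator velocity = (0.000, -0.400) m/s; traveller velocity relative to escalator = (-1.197, -0.084) m/s.
Velocity relative to ground = (0.000, -0.400) + (-1.197, -0.084) = (-1.197, -0.484) m/s.
Speed = |(-1.197, -0.484)| = 1.291 m/s.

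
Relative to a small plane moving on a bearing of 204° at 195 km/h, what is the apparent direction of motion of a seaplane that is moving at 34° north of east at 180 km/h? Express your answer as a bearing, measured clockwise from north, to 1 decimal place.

Taking east as x and north as y: seaplane velocity = (149.227, 100.655) km/h; small plane velocity = (-79.314, -178.141) km/h.
Velocity of seaplane relative to small plane = (149.227, 100.655) − (-79.314, -178.141) = (228.540, 278.796) km/h.
Bearing = atan2(228.54, 278.80) = 39.34° clockwise from north.

039.3°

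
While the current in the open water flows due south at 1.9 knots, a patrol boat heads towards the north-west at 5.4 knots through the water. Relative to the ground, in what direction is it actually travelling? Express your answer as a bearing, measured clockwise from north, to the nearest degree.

297°

Taking east as x and north as y: velocity relative to the water = (-3.818, 3.818) knots; the water relative to ground = (0.000, -1.900) knots.
Velocity relative to ground = (-3.818, 3.818) + (0.000, -1.900) = (-3.818, 1.918) knots.
Bearing = atan2(-3.82, 1.92) = 296.68° clockwise from north.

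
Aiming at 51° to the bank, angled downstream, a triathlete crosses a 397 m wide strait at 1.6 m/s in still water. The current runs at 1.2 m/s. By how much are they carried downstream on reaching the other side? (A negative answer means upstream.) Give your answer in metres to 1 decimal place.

Perpendicular speed = 1.243 m/s; crossing time = 397 / 1.243 = 319.277 s.
Net downstream speed = 2.207 m/s.
Drift = 2.207 × 319.277 = 704.617 m (downstream).

704.6 m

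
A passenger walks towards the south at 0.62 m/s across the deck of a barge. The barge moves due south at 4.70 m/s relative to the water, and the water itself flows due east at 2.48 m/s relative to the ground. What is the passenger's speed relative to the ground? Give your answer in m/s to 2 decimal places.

In east/north components (m/s): passenger relative to barge = (0.000, -0.620); barge relative to water = (0.000, -4.700); water relative to ground = (2.480, 0.000).
Sum = (2.480, -5.320) m/s.
Speed = |(2.480, -5.320)| = 5.870 m/s.

5.87 m/s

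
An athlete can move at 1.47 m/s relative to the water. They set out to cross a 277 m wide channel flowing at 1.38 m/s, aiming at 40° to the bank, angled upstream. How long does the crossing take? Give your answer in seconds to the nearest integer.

293 s

The component of the athlete's velocity perpendicular to the bank is 1.47 × sin 40° = 0.945 m/s.
The flow acts along the bank and has no component across it.
Time = 277 / 0.945 = 293.153 s.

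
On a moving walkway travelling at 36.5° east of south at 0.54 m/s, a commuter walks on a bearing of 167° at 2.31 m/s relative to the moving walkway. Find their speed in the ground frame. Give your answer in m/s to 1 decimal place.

2.8 m/s

Taking east as x and north as y: moving walkway velocity = (0.321, -0.434) m/s; commuter velocity relative to moving walkway = (0.520, -2.251) m/s.
Velocity relative to ground = (0.321, -0.434) + (0.520, -2.251) = (0.841, -2.685) m/s.
Speed = |(0.841, -2.685)| = 2.813 m/s.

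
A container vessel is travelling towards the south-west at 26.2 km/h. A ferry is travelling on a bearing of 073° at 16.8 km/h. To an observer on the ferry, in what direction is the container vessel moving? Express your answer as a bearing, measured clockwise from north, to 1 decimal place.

Taking east as x and north as y: container vessel velocity = (-18.526, -18.526) km/h; ferry velocity = (16.066, 4.912) km/h.
Velocity of container vessel relative to ferry = (-18.526, -18.526) − (16.066, 4.912) = (-34.592, -23.438) km/h.
Bearing = atan2(-34.59, -23.44) = 235.88° clockwise from north.

235.9°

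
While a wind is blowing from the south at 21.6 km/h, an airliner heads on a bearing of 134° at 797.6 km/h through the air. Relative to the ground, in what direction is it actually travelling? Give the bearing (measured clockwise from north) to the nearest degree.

133°

Taking east as x and north as y: velocity relative to the air = (573.745, -554.060) km/h; the air relative to ground = (0.000, 21.600) km/h.
Velocity relative to ground = (573.745, -554.060) + (0.000, 21.600) = (573.745, -532.460) km/h.
Bearing = atan2(573.75, -532.46) = 132.86° clockwise from north.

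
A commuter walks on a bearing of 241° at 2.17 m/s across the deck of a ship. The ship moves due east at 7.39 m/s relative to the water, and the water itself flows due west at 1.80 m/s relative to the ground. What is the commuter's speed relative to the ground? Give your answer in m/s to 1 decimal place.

In east/north components (m/s): commuter relative to ship = (-1.898, -1.052); ship relative to water = (7.390, 0.000); water relative to ground = (-1.800, 0.000).
Sum = (3.692, -1.052) m/s.
Speed = |(3.692, -1.052)| = 3.839 m/s.

3.8 m/s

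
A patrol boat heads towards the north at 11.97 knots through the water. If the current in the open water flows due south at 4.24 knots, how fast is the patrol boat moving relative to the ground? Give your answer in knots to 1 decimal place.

Taking east as x and north as y: velocity relative to the water = (0.000, 11.970) knots; the water relative to ground = (0.000, -4.240) knots.
Velocity relative to ground = (0.000, 11.970) + (0.000, -4.240) = (0.000, 7.730) knots.
Speed = |(0.000, 7.730)| = 7.730 knots.

7.7 knots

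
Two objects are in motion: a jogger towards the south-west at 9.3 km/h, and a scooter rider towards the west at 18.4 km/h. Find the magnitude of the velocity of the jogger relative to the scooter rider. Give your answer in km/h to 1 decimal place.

Taking east as x and north as y: jogger velocity = (-6.576, -6.576) km/h; scooter rider velocity = (-18.400, 0.000) km/h.
Velocity of jogger relative to scooter rider = (-6.576, -6.576) − (-18.400, 0.000) = (11.824, -6.576) km/h.
Magnitude = |(11.824, -6.576)| = 13.530 km/h.

13.5 km/h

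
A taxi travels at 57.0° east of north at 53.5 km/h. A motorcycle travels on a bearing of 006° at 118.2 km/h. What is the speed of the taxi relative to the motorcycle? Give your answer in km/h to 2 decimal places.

94.20 km/h

Taking east as x and north as y: taxi velocity = (44.869, 29.138) km/h; motorcycle velocity = (12.355, 117.552) km/h.
Velocity of taxi relative to motorcycle = (44.869, 29.138) − (12.355, 117.552) = (32.514, -88.414) km/h.
Magnitude = |(32.514, -88.414)| = 94.203 km/h.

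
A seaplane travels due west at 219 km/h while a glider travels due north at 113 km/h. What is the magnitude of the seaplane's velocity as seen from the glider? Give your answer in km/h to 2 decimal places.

246.43 km/h

Taking east as x and north as y: seaplane velocity = (-219.000, 0.000) km/h; glider velocity = (0.000, 113.000) km/h.
Velocity of seaplane relative to glider = (-219.000, 0.000) − (0.000, 113.000) = (-219.000, -113.000) km/h.
Magnitude = |(-219.000, -113.000)| = 246.435 km/h.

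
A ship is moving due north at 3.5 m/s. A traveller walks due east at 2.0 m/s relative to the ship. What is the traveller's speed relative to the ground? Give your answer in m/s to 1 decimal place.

Taking east as x and north as y: ship velocity = (0.000, 3.500) m/s; traveller velocity relative to ship = (2.000, 0.000) m/s.
Velocity relative to ground = (0.000, 3.500) + (2.000, 0.000) = (2.000, 3.500) m/s.
Speed = |(2.000, 3.500)| = 4.031 m/s.

4.0 m/s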